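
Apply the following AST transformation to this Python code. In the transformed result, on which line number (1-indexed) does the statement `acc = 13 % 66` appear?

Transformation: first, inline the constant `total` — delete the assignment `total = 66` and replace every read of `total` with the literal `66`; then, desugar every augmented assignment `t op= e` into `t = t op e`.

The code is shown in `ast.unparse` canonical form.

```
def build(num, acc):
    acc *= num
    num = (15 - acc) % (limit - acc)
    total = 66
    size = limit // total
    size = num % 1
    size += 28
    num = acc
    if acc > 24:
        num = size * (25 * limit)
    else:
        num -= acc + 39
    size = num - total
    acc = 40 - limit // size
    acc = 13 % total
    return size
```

14

Transformed code:
def build(num, acc):
    acc = acc * num
    num = (15 - acc) % (limit - acc)
    size = limit // 66
    size = num % 1
    size = size + 28
    num = acc
    if acc > 24:
        num = size * (25 * limit)
    else:
        num = num - (acc + 39)
    size = num - 66
    acc = 40 - limit // size
    acc = 13 % 66
    return size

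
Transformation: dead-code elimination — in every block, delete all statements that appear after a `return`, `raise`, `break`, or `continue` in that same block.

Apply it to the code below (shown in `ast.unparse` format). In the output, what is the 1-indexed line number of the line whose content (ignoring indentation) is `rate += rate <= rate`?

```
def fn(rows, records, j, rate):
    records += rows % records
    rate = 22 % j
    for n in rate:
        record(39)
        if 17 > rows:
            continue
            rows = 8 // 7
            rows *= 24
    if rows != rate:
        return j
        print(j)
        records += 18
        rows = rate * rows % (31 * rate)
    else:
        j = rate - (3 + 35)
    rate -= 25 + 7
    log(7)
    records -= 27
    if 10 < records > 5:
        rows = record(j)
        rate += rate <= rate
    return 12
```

Transformed code:
def fn(rows, records, j, rate):
    records += rows % records
    rate = 22 % j
    for n in rate:
        record(39)
        if 17 > rows:
            continue
    if rows != rate:
        return j
    else:
        j = rate - (3 + 35)
    rate -= 25 + 7
    log(7)
    records -= 27
    if 10 < records > 5:
        rows = record(j)
        rate += rate <= rate
    return 12

17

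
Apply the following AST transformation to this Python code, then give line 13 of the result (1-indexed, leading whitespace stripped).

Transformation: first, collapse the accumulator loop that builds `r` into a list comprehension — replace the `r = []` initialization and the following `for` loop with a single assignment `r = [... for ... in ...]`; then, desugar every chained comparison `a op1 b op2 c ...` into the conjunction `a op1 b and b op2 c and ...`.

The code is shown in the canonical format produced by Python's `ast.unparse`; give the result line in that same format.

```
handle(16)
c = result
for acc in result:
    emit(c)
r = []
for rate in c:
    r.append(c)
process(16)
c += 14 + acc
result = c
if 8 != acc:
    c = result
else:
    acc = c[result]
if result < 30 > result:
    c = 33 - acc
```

if result < 30 and 30 > result:

Transformed code:
handle(16)
c = result
for acc in result:
    emit(c)
r = [c for rate in c]
process(16)
c += 14 + acc
result = c
if 8 != acc:
    c = result
else:
    acc = c[result]
if result < 30 and 30 > result:
    c = 33 - acc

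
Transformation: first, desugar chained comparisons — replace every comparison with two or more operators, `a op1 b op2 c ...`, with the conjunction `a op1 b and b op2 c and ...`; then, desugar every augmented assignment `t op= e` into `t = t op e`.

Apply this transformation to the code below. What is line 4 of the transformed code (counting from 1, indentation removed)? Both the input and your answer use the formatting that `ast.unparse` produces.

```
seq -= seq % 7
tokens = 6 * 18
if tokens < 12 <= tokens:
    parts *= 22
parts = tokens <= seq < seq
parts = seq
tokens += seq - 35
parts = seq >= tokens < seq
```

parts = parts * 22

Transformed code:
seq = seq - seq % 7
tokens = 6 * 18
if tokens < 12 and 12 <= tokens:
    parts = parts * 22
parts = tokens <= seq and seq < seq
parts = seq
tokens = tokens + (seq - 35)
parts = seq >= tokens and tokens < seq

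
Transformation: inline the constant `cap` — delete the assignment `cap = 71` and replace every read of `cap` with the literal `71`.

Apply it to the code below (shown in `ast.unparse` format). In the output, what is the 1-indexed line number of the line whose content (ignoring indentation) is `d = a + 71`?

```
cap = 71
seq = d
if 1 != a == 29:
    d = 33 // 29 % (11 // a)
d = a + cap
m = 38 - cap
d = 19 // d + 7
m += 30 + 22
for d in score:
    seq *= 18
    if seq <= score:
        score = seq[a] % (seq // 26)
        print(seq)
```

Transformed code:
seq = d
if 1 != a == 29:
    d = 33 // 29 % (11 // a)
d = a + 71
m = 38 - 71
d = 19 // d + 7
m += 30 + 22
for d in score:
    seq *= 18
    if seq <= score:
        score = seq[a] % (seq // 26)
        print(seq)

4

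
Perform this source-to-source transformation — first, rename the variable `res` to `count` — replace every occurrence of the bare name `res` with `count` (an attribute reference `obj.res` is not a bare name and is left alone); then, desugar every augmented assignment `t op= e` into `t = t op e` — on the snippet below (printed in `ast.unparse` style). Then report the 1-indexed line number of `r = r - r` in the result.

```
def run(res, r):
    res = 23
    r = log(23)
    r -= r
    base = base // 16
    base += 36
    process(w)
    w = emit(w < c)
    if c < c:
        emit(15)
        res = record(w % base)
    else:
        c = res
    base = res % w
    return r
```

4

Transformed code:
def run(count, r):
    count = 23
    r = log(23)
    r = r - r
    base = base // 16
    base = base + 36
    process(w)
    w = emit(w < c)
    if c < c:
        emit(15)
        count = record(w % base)
    else:
        c = count
    base = count % w
    return r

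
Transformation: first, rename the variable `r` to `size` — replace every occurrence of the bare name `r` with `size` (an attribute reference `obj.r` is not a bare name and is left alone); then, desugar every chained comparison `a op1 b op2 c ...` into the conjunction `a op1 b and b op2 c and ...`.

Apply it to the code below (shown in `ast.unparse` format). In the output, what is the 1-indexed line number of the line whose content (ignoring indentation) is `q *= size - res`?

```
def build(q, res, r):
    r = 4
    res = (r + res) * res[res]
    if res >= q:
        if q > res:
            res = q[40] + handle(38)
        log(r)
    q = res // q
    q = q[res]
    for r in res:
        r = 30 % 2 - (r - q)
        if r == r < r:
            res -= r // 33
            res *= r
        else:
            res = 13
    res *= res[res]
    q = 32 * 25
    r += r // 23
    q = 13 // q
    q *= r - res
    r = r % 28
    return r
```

Transformed code:
def build(q, res, size):
    size = 4
    res = (size + res) * res[res]
    if res >= q:
        if q > res:
            res = q[40] + handle(38)
        log(size)
    q = res // q
    q = q[res]
    for size in res:
        size = 30 % 2 - (size - q)
        if size == size and size < size:
            res -= size // 33
            res *= size
        else:
            res = 13
    res *= res[res]
    q = 32 * 25
    size += size // 23
    q = 13 // q
    q *= size - res
    size = size % 28
    return size

21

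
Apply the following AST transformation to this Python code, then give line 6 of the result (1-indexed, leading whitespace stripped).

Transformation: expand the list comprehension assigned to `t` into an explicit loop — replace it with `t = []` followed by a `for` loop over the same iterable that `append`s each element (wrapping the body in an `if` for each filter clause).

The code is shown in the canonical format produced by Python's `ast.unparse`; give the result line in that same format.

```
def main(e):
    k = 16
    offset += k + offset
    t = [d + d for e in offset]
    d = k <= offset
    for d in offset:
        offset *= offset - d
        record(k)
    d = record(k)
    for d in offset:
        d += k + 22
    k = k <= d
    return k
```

t.append(d + d)

Transformed code:
def main(e):
    k = 16
    offset += k + offset
    t = []
    for e in offset:
        t.append(d + d)
    d = k <= offset
    for d in offset:
        offset *= offset - d
        record(k)
    d = record(k)
    for d in offset:
        d += k + 22
    k = k <= d
    return k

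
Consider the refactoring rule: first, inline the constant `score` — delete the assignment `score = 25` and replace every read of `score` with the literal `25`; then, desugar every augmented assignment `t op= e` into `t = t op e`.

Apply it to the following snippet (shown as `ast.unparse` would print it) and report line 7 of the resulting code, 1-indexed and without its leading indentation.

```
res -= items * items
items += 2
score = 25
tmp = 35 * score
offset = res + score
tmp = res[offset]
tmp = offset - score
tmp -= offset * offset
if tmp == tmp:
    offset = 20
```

Transformed code:
res = res - items * items
items = items + 2
tmp = 35 * 25
offset = res + 25
tmp = res[offset]
tmp = offset - 25
tmp = tmp - offset * offset
if tmp == tmp:
    offset = 20

tmp = tmp - offset * offset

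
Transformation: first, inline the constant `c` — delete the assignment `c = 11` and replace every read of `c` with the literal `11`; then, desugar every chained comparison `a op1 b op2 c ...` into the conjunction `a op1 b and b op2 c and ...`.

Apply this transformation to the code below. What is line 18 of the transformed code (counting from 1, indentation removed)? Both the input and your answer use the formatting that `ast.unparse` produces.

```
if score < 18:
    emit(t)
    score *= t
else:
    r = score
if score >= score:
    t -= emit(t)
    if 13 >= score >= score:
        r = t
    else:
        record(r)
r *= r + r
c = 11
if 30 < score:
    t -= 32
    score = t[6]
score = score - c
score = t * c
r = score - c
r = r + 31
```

Transformed code:
if score < 18:
    emit(t)
    score *= t
else:
    r = score
if score >= score:
    t -= emit(t)
    if 13 >= score and score >= score:
        r = t
    else:
        record(r)
r *= r + r
if 30 < score:
    t -= 32
    score = t[6]
score = score - 11
score = t * 11
r = score - 11
r = r + 31

r = score - 11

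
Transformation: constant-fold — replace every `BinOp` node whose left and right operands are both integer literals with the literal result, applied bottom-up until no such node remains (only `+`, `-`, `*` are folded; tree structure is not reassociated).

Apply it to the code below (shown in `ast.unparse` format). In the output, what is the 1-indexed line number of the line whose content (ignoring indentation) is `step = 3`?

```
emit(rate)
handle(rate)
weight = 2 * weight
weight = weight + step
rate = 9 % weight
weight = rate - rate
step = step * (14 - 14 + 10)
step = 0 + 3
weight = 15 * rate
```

8

Transformed code:
emit(rate)
handle(rate)
weight = 2 * weight
weight = weight + step
rate = 9 % weight
weight = rate - rate
step = step * 10
step = 3
weight = 15 * rate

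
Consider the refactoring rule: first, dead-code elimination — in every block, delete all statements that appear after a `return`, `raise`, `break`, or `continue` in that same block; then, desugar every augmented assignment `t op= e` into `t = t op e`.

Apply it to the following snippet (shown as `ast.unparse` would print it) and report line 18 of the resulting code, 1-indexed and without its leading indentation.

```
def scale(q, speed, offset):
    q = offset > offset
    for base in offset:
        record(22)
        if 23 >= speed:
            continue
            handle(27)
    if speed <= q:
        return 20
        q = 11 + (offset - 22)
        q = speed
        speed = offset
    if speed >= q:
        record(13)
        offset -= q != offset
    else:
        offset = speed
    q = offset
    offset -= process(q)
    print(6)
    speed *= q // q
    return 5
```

Transformed code:
def scale(q, speed, offset):
    q = offset > offset
    for base in offset:
        record(22)
        if 23 >= speed:
            continue
    if speed <= q:
        return 20
    if speed >= q:
        record(13)
        offset = offset - (q != offset)
    else:
        offset = speed
    q = offset
    offset = offset - process(q)
    print(6)
    speed = speed * (q // q)
    return 5

return 5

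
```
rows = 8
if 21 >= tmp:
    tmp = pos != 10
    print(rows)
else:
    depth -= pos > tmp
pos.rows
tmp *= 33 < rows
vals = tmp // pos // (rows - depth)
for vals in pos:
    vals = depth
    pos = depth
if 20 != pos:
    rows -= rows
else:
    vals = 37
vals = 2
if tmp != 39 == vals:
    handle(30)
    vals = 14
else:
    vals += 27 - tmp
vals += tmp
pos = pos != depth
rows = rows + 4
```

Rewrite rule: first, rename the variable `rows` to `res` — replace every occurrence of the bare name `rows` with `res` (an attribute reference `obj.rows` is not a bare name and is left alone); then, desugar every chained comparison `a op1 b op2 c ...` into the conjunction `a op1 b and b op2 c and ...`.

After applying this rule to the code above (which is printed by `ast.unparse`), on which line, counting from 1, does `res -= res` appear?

Transformed code:
res = 8
if 21 >= tmp:
    tmp = pos != 10
    print(res)
else:
    depth -= pos > tmp
pos.rows
tmp *= 33 < res
vals = tmp // pos // (res - depth)
for vals in pos:
    vals = depth
    pos = depth
if 20 != pos:
    res -= res
else:
    vals = 37
vals = 2
if tmp != 39 and 39 == vals:
    handle(30)
    vals = 14
else:
    vals += 27 - tmp
vals += tmp
pos = pos != depth
res = res + 4

14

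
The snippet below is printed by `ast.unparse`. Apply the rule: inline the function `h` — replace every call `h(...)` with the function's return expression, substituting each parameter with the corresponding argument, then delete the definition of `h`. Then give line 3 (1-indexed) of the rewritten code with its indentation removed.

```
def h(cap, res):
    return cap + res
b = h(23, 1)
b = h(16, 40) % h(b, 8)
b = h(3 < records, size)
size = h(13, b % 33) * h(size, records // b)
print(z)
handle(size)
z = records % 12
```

b = (3 < records) + size

Transformed code:
b = 23 + 1
b = (16 + 40) % (b + 8)
b = (3 < records) + size
size = (13 + b % 33) * (size + records // b)
print(z)
handle(size)
z = records % 12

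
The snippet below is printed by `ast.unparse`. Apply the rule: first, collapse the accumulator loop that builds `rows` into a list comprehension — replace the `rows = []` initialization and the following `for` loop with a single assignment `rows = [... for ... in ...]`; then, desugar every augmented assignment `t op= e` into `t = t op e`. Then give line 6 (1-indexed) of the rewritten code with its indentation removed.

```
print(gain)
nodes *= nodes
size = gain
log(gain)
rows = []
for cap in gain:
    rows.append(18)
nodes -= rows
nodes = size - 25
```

Transformed code:
print(gain)
nodes = nodes * nodes
size = gain
log(gain)
rows = [18 for cap in gain]
nodes = nodes - rows
nodes = size - 25

nodes = nodes - rows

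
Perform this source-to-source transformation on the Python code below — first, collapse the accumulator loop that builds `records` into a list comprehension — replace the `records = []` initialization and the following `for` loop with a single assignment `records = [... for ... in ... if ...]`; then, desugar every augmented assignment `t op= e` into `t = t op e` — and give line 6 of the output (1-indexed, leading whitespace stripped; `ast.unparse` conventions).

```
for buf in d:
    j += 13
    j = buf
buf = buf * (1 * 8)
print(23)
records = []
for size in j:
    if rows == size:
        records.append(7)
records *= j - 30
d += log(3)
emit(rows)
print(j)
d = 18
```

Transformed code:
for buf in d:
    j = j + 13
    j = buf
buf = buf * (1 * 8)
print(23)
records = [7 for size in j if rows == size]
records = records * (j - 30)
d = d + log(3)
emit(rows)
print(j)
d = 18

records = [7 for size in j if rows == size]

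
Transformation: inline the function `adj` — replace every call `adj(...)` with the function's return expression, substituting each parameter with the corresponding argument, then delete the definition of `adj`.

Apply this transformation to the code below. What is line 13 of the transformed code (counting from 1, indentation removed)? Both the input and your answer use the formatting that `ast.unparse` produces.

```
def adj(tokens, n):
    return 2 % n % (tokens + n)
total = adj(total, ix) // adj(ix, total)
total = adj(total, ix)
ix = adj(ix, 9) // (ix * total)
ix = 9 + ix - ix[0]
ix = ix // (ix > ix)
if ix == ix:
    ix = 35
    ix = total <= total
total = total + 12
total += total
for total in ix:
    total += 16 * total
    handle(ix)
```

Transformed code:
total = 2 % ix % (total + ix) // (2 % total % (ix + total))
total = 2 % ix % (total + ix)
ix = 2 % 9 % (ix + 9) // (ix * total)
ix = 9 + ix - ix[0]
ix = ix // (ix > ix)
if ix == ix:
    ix = 35
    ix = total <= total
total = total + 12
total += total
for total in ix:
    total += 16 * total
    handle(ix)

handle(ix)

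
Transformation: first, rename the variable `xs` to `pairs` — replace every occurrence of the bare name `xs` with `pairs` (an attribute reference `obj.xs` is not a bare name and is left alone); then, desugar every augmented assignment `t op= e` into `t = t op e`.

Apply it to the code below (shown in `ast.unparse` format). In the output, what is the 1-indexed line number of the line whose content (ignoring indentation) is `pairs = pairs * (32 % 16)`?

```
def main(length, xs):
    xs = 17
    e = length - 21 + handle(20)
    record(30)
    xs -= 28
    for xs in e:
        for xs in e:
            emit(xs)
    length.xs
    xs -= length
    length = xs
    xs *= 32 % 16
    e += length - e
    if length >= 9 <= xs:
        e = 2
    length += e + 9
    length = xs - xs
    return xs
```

Transformed code:
def main(length, pairs):
    pairs = 17
    e = length - 21 + handle(20)
    record(30)
    pairs = pairs - 28
    for pairs in e:
        for pairs in e:
            emit(pairs)
    length.xs
    pairs = pairs - length
    length = pairs
    pairs = pairs * (32 % 16)
    e = e + (length - e)
    if length >= 9 <= pairs:
        e = 2
    length = length + (e + 9)
    length = pairs - pairs
    return pairs

12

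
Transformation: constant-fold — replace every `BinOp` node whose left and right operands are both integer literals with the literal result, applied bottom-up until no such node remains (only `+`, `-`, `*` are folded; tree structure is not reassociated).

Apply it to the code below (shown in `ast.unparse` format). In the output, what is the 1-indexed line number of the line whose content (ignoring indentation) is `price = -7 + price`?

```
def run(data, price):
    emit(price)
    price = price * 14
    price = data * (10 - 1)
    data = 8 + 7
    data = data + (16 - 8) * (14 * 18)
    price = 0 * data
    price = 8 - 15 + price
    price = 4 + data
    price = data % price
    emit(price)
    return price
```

Transformed code:
def run(data, price):
    emit(price)
    price = price * 14
    price = data * 9
    data = 15
    data = data + 2016
    price = 0 * data
    price = -7 + price
    price = 4 + data
    price = data % price
    emit(price)
    return price

8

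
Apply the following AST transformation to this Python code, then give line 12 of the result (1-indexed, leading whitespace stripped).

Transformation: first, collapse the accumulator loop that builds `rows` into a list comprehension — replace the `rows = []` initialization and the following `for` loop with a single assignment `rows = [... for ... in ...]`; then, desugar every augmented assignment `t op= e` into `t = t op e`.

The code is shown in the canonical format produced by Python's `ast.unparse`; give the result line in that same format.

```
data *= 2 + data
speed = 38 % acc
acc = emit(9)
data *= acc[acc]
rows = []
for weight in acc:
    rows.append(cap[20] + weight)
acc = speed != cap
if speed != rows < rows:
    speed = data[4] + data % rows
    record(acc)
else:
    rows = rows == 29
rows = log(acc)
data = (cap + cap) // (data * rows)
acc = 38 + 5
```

Transformed code:
data = data * (2 + data)
speed = 38 % acc
acc = emit(9)
data = data * acc[acc]
rows = [cap[20] + weight for weight in acc]
acc = speed != cap
if speed != rows < rows:
    speed = data[4] + data % rows
    record(acc)
else:
    rows = rows == 29
rows = log(acc)
data = (cap + cap) // (data * rows)
acc = 38 + 5

rows = log(acc)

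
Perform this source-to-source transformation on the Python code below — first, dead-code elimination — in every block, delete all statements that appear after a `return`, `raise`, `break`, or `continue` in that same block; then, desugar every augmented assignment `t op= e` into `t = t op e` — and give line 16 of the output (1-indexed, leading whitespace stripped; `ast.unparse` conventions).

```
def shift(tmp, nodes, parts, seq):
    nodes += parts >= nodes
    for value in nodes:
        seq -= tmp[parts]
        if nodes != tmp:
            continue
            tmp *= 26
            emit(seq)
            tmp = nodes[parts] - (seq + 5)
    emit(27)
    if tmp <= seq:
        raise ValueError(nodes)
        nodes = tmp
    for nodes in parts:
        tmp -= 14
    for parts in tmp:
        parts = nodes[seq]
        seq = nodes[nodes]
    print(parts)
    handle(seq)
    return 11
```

Transformed code:
def shift(tmp, nodes, parts, seq):
    nodes = nodes + (parts >= nodes)
    for value in nodes:
        seq = seq - tmp[parts]
        if nodes != tmp:
            continue
    emit(27)
    if tmp <= seq:
        raise ValueError(nodes)
    for nodes in parts:
        tmp = tmp - 14
    for parts in tmp:
        parts = nodes[seq]
        seq = nodes[nodes]
    print(parts)
    handle(seq)
    return 11

handle(seq)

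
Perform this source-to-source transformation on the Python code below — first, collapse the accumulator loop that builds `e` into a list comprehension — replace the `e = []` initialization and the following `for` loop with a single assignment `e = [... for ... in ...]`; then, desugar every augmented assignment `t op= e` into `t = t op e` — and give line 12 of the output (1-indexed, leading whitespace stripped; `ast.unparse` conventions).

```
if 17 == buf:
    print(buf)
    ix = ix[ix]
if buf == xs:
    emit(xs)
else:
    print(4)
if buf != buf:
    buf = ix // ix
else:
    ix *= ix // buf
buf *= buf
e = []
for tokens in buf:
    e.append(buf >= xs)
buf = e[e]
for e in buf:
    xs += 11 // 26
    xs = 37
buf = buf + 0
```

Transformed code:
if 17 == buf:
    print(buf)
    ix = ix[ix]
if buf == xs:
    emit(xs)
else:
    print(4)
if buf != buf:
    buf = ix // ix
else:
    ix = ix * (ix // buf)
buf = buf * buf
e = [buf >= xs for tokens in buf]
buf = e[e]
for e in buf:
    xs = xs + 11 // 26
    xs = 37
buf = buf + 0

buf = buf * buf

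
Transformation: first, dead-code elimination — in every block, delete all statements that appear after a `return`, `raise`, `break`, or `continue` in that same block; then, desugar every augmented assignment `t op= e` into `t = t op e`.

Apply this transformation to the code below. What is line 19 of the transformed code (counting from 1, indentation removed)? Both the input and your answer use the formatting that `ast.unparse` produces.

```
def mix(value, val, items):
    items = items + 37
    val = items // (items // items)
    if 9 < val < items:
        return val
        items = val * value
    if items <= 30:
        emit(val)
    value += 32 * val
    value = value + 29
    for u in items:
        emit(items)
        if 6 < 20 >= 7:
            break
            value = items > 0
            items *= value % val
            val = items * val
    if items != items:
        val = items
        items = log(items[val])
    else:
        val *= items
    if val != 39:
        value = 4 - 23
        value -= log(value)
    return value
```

Transformed code:
def mix(value, val, items):
    items = items + 37
    val = items // (items // items)
    if 9 < val < items:
        return val
    if items <= 30:
        emit(val)
    value = value + 32 * val
    value = value + 29
    for u in items:
        emit(items)
        if 6 < 20 >= 7:
            break
    if items != items:
        val = items
        items = log(items[val])
    else:
        val = val * items
    if val != 39:
        value = 4 - 23
        value = value - log(value)
    return value

if val != 39:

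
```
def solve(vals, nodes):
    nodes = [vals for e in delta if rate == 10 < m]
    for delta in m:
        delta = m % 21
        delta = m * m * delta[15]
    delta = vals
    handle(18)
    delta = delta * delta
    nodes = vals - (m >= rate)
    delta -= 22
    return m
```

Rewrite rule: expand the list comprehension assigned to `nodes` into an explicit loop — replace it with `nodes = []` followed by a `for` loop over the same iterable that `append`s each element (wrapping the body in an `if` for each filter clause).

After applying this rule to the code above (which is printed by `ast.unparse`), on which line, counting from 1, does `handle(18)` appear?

10

Transformed code:
def solve(vals, nodes):
    nodes = []
    for e in delta:
        if rate == 10 < m:
            nodes.append(vals)
    for delta in m:
        delta = m % 21
        delta = m * m * delta[15]
    delta = vals
    handle(18)
    delta = delta * delta
    nodes = vals - (m >= rate)
    delta -= 22
    return m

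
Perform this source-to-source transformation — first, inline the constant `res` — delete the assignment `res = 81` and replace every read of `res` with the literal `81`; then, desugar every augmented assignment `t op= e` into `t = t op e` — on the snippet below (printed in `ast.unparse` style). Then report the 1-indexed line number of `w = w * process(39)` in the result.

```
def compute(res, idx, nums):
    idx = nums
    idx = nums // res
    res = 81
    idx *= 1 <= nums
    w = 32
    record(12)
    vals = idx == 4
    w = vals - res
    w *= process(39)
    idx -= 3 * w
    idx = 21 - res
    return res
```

9

Transformed code:
def compute(res, idx, nums):
    idx = nums
    idx = nums // 81
    idx = idx * (1 <= nums)
    w = 32
    record(12)
    vals = idx == 4
    w = vals - 81
    w = w * process(39)
    idx = idx - 3 * w
    idx = 21 - 81
    return 81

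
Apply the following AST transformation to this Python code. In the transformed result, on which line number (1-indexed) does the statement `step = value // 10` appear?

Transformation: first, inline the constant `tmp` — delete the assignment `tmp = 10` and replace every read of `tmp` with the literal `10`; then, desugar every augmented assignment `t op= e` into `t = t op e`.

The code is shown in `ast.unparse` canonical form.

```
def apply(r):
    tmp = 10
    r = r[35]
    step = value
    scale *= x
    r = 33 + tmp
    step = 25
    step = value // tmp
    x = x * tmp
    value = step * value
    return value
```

7

Transformed code:
def apply(r):
    r = r[35]
    step = value
    scale = scale * x
    r = 33 + 10
    step = 25
    step = value // 10
    x = x * 10
    value = step * value
    return value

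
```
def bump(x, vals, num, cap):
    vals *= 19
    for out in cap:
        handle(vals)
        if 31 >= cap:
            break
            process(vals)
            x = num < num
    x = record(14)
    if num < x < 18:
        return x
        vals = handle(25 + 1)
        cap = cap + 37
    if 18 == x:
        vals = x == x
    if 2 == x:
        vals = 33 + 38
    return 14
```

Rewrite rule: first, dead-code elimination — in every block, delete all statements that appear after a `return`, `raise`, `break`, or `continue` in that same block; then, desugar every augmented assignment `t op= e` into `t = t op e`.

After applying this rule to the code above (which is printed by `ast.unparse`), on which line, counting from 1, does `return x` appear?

9

Transformed code:
def bump(x, vals, num, cap):
    vals = vals * 19
    for out in cap:
        handle(vals)
        if 31 >= cap:
            break
    x = record(14)
    if num < x < 18:
        return x
    if 18 == x:
        vals = x == x
    if 2 == x:
        vals = 33 + 38
    return 14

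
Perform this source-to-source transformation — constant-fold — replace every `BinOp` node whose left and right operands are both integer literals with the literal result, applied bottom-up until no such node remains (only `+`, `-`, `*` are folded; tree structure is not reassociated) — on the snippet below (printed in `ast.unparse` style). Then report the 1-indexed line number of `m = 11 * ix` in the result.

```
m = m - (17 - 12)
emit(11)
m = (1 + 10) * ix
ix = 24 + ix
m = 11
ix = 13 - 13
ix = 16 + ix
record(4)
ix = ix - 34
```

Transformed code:
m = m - 5
emit(11)
m = 11 * ix
ix = 24 + ix
m = 11
ix = 0
ix = 16 + ix
record(4)
ix = ix - 34

3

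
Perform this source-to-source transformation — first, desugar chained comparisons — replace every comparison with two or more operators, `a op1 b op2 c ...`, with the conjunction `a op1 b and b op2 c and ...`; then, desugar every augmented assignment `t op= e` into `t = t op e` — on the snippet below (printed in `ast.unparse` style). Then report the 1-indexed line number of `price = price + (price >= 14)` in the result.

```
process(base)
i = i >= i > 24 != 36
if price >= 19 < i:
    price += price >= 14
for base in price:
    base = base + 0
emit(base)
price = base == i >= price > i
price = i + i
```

4

Transformed code:
process(base)
i = i >= i and i > 24 and (24 != 36)
if price >= 19 and 19 < i:
    price = price + (price >= 14)
for base in price:
    base = base + 0
emit(base)
price = base == i and i >= price and (price > i)
price = i + i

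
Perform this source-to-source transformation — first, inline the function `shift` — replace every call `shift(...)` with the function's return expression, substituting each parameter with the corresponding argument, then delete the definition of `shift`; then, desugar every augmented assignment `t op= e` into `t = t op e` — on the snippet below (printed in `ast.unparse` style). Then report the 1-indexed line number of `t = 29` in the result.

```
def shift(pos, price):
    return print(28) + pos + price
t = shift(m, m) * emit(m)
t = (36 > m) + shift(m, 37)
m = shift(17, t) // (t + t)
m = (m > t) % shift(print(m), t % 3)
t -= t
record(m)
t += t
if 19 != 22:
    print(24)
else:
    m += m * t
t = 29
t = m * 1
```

Transformed code:
t = (print(28) + m + m) * emit(m)
t = (36 > m) + (print(28) + m + 37)
m = (print(28) + 17 + t) // (t + t)
m = (m > t) % (print(28) + print(m) + t % 3)
t = t - t
record(m)
t = t + t
if 19 != 22:
    print(24)
else:
    m = m + m * t
t = 29
t = m * 1

12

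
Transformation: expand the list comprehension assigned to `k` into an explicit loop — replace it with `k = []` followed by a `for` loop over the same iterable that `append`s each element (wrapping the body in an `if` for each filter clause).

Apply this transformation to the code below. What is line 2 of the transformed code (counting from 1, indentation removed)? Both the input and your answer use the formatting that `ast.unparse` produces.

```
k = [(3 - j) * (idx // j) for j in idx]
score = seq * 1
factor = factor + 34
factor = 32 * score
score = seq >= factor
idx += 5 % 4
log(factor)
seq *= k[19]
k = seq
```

Transformed code:
k = []
for j in idx:
    k.append((3 - j) * (idx // j))
score = seq * 1
factor = factor + 34
factor = 32 * score
score = seq >= factor
idx += 5 % 4
log(factor)
seq *= k[19]
k = seq

for j in idx:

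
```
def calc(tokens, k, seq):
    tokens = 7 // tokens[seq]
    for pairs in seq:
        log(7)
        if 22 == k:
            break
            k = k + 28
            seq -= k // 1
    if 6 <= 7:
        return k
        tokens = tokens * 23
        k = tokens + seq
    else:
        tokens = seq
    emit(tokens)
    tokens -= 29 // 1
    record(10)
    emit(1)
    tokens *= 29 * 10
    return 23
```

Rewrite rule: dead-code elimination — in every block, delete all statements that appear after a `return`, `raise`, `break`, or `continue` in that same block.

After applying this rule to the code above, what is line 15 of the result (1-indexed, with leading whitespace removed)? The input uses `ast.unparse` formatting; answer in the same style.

Transformed code:
def calc(tokens, k, seq):
    tokens = 7 // tokens[seq]
    for pairs in seq:
        log(7)
        if 22 == k:
            break
    if 6 <= 7:
        return k
    else:
        tokens = seq
    emit(tokens)
    tokens -= 29 // 1
    record(10)
    emit(1)
    tokens *= 29 * 10
    return 23

tokens *= 29 * 10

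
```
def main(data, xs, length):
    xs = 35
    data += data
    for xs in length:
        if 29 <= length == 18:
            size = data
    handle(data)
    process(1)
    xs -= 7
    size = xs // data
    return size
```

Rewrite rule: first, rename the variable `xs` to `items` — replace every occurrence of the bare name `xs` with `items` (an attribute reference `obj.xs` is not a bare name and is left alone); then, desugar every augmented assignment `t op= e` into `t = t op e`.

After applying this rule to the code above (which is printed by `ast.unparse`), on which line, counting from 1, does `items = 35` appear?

2

Transformed code:
def main(data, items, length):
    items = 35
    data = data + data
    for items in length:
        if 29 <= length == 18:
            size = data
    handle(data)
    process(1)
    items = items - 7
    size = items // data
    return size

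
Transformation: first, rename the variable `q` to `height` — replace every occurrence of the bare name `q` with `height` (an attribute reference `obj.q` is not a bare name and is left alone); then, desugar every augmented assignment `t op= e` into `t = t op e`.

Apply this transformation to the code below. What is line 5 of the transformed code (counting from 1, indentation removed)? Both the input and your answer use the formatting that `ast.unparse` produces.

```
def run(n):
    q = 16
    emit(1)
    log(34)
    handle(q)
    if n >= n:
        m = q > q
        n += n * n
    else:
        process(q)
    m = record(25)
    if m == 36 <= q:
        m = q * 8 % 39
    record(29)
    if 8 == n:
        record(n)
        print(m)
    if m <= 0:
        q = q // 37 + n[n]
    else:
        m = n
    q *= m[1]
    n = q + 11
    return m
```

handle(height)

Transformed code:
def run(n):
    height = 16
    emit(1)
    log(34)
    handle(height)
    if n >= n:
        m = height > height
        n = n + n * n
    else:
        process(height)
    m = record(25)
    if m == 36 <= height:
        m = height * 8 % 39
    record(29)
    if 8 == n:
        record(n)
        print(m)
    if m <= 0:
        height = height // 37 + n[n]
    else:
        m = n
    height = height * m[1]
    n = height + 11
    return m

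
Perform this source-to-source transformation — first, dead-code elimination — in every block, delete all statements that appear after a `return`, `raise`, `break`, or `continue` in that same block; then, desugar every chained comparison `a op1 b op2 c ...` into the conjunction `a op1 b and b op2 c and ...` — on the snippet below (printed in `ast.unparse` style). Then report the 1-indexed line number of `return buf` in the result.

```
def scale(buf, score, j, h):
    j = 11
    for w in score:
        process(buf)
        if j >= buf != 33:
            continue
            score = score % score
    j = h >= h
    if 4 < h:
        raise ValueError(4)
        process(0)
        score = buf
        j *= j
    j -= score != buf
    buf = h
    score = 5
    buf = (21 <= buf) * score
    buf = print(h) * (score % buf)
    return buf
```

15

Transformed code:
def scale(buf, score, j, h):
    j = 11
    for w in score:
        process(buf)
        if j >= buf and buf != 33:
            continue
    j = h >= h
    if 4 < h:
        raise ValueError(4)
    j -= score != buf
    buf = h
    score = 5
    buf = (21 <= buf) * score
    buf = print(h) * (score % buf)
    return buf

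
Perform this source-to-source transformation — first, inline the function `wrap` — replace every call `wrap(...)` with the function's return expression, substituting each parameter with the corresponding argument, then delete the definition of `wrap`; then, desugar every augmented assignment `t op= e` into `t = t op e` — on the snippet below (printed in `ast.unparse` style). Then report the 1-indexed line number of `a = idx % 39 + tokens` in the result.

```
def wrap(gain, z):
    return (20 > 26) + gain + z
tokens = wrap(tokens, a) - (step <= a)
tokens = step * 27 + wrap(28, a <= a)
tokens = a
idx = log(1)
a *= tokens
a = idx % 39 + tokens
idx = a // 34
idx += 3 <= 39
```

6

Transformed code:
tokens = (20 > 26) + tokens + a - (step <= a)
tokens = step * 27 + ((20 > 26) + 28 + (a <= a))
tokens = a
idx = log(1)
a = a * tokens
a = idx % 39 + tokens
idx = a // 34
idx = idx + (3 <= 39)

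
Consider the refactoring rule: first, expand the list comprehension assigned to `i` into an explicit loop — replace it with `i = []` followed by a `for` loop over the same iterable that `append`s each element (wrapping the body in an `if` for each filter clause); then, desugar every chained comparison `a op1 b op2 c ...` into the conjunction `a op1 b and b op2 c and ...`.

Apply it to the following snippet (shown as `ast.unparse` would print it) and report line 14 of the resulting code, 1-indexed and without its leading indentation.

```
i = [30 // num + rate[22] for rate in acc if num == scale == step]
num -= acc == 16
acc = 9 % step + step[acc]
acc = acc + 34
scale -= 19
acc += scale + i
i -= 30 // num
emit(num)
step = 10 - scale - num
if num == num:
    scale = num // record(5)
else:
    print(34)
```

scale = num // record(5)

Transformed code:
i = []
for rate in acc:
    if num == scale and scale == step:
        i.append(30 // num + rate[22])
num -= acc == 16
acc = 9 % step + step[acc]
acc = acc + 34
scale -= 19
acc += scale + i
i -= 30 // num
emit(num)
step = 10 - scale - num
if num == num:
    scale = num // record(5)
else:
    print(34)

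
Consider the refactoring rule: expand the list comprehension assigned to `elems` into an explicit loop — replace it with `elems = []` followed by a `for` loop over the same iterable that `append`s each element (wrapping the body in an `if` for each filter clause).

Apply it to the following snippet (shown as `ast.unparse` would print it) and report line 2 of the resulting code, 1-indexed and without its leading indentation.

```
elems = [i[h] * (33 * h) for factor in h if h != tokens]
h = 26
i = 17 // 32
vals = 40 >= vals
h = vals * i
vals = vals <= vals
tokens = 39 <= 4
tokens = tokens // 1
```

Transformed code:
elems = []
for factor in h:
    if h != tokens:
        elems.append(i[h] * (33 * h))
h = 26
i = 17 // 32
vals = 40 >= vals
h = vals * i
vals = vals <= vals
tokens = 39 <= 4
tokens = tokens // 1

for factor in h:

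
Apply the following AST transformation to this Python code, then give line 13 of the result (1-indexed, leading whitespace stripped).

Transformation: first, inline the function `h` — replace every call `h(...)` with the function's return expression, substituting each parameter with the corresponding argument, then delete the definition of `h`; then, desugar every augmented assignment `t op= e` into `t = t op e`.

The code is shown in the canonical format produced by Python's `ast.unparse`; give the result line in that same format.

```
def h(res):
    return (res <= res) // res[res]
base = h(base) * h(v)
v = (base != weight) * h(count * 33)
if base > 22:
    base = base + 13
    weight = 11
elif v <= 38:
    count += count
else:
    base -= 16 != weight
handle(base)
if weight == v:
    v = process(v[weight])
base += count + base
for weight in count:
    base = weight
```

base = base + (count + base)

Transformed code:
base = (base <= base) // base[base] * ((v <= v) // v[v])
v = (base != weight) * ((count * 33 <= count * 33) // (count * 33)[count * 33])
if base > 22:
    base = base + 13
    weight = 11
elif v <= 38:
    count = count + count
else:
    base = base - (16 != weight)
handle(base)
if weight == v:
    v = process(v[weight])
base = base + (count + base)
for weight in count:
    base = weight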